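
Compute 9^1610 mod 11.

1

Successive squares of 9 mod 11: 9^1≡9, 9^2≡4, 9^4≡5, 9^8≡3, 9^16≡9, 9^32≡4, 9^64≡5, 9^128≡3, 9^256≡9, 9^512≡4, 9^1024≡5.
1610 = 2 + 8 + 64 + 512 + 1024, so 9^1610 ≡ 4·3·5·4·5 ≡ 1 (mod 11).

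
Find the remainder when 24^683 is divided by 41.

7

Square-and-reduce mod 41: 24^1≡24, 24^2≡2, 24^4≡4, 24^8≡16, 24^16≡10, 24^32≡18, 24^64≡37, 24^128≡16, 24^256≡10, 24^512≡18.
Since 683 = 1 + 2 + 8 + 32 + 128 + 512 in binary, 24^683 ≡ 24·2·16·18·16·18 ≡ 7 (mod 41).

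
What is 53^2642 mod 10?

Last digits of 3^n: 3, 9, 7, 1 (period 4).
2642 mod 4 = 2, so the last digit matches 3^2 = 9.

9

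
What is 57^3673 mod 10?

7

The units digit of 57^n cycles with period 4: 7, 9, 3, 1, …
3673 mod 4 = 1, so the last digit matches 7^1 = 7.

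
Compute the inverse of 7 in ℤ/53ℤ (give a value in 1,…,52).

38

7·38 = 266 = 5·53 + 1, so 7⁻¹ ≡ 38 (mod 53).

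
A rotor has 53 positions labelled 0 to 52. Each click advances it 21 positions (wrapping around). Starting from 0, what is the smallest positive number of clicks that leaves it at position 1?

48

21·48 = 1008 = 19·53 + 1, so 21⁻¹ ≡ 48 (mod 53).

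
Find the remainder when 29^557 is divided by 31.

27

Successive squares of 29 mod 31: 29^1≡29, 29^2≡4, 29^4≡16, 29^8≡8, 29^16≡2, 29^32≡4, 29^64≡16, 29^128≡8, 29^256≡2, 29^512≡4.
557 = 1 + 4 + 8 + 32 + 512, so 29^557 ≡ 29·16·8·4·4 ≡ 27 (mod 31).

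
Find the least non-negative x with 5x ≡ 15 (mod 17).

5⁻¹ ≡ 7 (mod 17) because 5·7 = 35 = 2·17 + 1.
Multiplying both sides by 7: x ≡ 7·15 = 105 ≡ 3 (mod 17).

3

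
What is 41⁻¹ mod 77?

62

41·62 = 2542 = 33·77 + 1, so 41⁻¹ ≡ 62 (mod 77).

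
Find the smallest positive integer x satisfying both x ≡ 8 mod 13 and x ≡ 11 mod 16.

203

Since 16·9 ≡ 1 (mod 13), take x = 11 + 16·((8−11)·9 mod 13) = 11 + 16·12 = 203.
Check: 203 mod 13 = 8, 203 mod 16 = 11.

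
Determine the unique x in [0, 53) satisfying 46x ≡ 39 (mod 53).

2

46⁻¹ ≡ 15 (mod 53) because 46·15 = 690 = 13·53 + 1.
So x ≡ 15·39 = 585 ≡ 2 (mod 53).
Check: 46·2 = 92 = 1·53 + 39.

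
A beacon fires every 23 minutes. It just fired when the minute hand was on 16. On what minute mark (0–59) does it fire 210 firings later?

46

210·23 = 4830.
4830 = 80·60 + 30, so 4830 mod 60 = 30.
(16 + 30) mod 60 = 46.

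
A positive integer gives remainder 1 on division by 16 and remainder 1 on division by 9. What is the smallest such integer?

1

Since 9·9 ≡ 1 (mod 16), take x = 1 + 9·((1−1)·9 mod 16) = 1 + 9·0 = 1.
Check: 1 mod 16 = 1, 1 mod 9 = 1.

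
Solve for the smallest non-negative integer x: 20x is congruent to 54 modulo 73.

The inverse of 20 mod 73 is 11 (since 20·11 = 220 ≡ 1).
So x ≡ 11·54 = 594 ≡ 10 (mod 73).

10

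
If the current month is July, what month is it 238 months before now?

September

Dividing 238 by 12 gives quotient 19 and remainder 10.
July − 10 months → September.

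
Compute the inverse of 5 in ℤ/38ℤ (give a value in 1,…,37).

38 = 7·5 + 3
5 = 1·3 + 2
3 = 1·2 + 1
2 = 2·1 + 0
Back-substituting gives 5·23 ≡ 1 (mod 38).

23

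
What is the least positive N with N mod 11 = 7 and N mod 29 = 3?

293

x ≡ 7 (mod 11) gives x ∈ {7, 18, 29, 40, 51, 62, 73, 84, …}.
The first of these with x mod 29 = 3 is 293.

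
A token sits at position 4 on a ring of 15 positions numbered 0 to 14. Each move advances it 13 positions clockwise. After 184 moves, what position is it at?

11

184·13 = 2392.
2392 mod 15 = 7 (since 159·15 = 2385).
(4 + 7) mod 15 = 11.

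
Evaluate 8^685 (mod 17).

9

By repeated squaring mod 17: 8^1≡8, 8^2≡13, 8^4≡16, 8^8≡1, 8^16≡1, 8^32≡1, 8^64≡1, 8^128≡1, 8^256≡1, 8^512≡1.
Since 685 = 1 + 4 + 8 + 32 + 128 + 512 in binary, 8^685 ≡ 8·16·1·1·1·1 ≡ 9 (mod 17).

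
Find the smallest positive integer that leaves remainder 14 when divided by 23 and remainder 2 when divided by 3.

x ≡ 2 (mod 3) gives x ∈ {2, 5, 8, 11, 14}.
The first of these with x mod 23 = 14 is 14.

14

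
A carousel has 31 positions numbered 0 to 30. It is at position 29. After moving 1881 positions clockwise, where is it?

1881 mod 31 = 21 (since 60·31 = 1860).
(29 + 21) mod 31 = 19.

19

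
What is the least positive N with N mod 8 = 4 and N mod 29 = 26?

84

x ≡ 4 (mod 8) gives x ∈ {4, 12, 20, 28, 36, 44, 52, 60, …}.
The first of these with x mod 29 = 26 is 84.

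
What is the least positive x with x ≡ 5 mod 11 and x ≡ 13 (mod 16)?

93

x ≡ 5 (mod 11) gives x ∈ {5, 16, 27, 38, 49, 60, 71, 82, …}.
The first of these with x mod 16 = 13 is 93.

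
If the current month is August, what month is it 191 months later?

July

Dividing 191 by 12 gives quotient 15 and remainder 11.
August + 11 months → July.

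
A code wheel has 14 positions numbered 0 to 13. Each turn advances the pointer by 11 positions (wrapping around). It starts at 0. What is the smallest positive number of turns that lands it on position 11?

The inverse of 11 mod 14 is 9 (since 11·9 = 99 ≡ 1).
Multiplying both sides by 9: x ≡ 9·11 = 99 ≡ 1 (mod 14).

1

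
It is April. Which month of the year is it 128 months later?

128 = 10·12 + 8, so 128 mod 12 = 8.
April + 8 months → December.

December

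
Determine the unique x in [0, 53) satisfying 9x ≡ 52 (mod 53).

The inverse of 9 mod 53 is 6 (since 9·6 = 54 ≡ 1).
Multiplying both sides by 6: x ≡ 6·52 = 312 ≡ 47 (mod 53).
Check: 9·47 = 423 = 7·53 + 52.

47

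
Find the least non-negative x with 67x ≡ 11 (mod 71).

67⁻¹ ≡ 53 (mod 71) because 67·53 = 3551 = 50·71 + 1.
Multiplying both sides by 53: x ≡ 53·11 = 583 ≡ 15 (mod 71).

15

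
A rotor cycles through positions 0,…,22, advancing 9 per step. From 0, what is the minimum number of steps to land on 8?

9⁻¹ ≡ 18 (mod 23) because 9·18 = 162 = 7·23 + 1.
Multiplying both sides by 18: x ≡ 18·8 = 144 ≡ 6 (mod 23).

6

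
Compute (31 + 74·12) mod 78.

61

74·12 = 888.
888 = 11·78 + 30, so 888 mod 78 = 30.
(31 + 30) mod 78 = 61.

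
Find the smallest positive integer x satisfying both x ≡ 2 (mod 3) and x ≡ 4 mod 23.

50

x ≡ 2 (mod 3) gives x ∈ {2, 5, 8, 11, 14, 17, 20, 23, …}.
The first of these with x mod 23 = 4 is 50.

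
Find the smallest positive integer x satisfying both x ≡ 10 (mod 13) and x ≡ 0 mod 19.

x ≡ 10 (mod 13) gives x ∈ {10, 23, 36, 49, 62, 75, 88, 101, …}.
The first of these with x mod 19 = 0 is 114.

114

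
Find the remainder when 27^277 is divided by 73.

27

Successive squares of 27 mod 73: 27^1≡27, 27^2≡72, 27^4≡1, 27^8≡1, 27^16≡1, 27^32≡1, 27^64≡1, 27^128≡1, 27^256≡1.
277 = 1 + 4 + 16 + 256, so 27^277 ≡ 27·1·1·1 ≡ 27 (mod 73).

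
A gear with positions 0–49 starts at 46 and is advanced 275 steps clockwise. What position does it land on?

21

275 mod 50 = 25 (since 5·50 = 250).
(46 + 25) mod 50 = 21.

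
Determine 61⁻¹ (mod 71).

7

71 = 1·61 + 10
61 = 6·10 + 1
10 = 10·1 + 0
Back-substituting gives 61·7 ≡ 1 (mod 71).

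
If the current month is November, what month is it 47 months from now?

Dividing 47 by 12 gives quotient 3 and remainder 11.
November + 11 months → October.

October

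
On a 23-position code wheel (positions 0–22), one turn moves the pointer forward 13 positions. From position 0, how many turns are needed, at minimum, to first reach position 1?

23 = 1·13 + 10
13 = 1·10 + 3
10 = 3·3 + 1
3 = 3·1 + 0
Back-substituting gives 13·16 ≡ 1 (mod 23).

16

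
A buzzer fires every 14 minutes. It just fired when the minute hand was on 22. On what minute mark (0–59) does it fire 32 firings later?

32·14 = 448.
448 − 7·60 = 28, so 448 ≡ 28 (mod 60).
(22 + 28) mod 60 = 50.

50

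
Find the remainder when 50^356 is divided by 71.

38

Square-and-reduce mod 71: 50^1≡50, 50^2≡15, 50^4≡12, 50^8≡2, 50^16≡4, 50^32≡16, 50^64≡43, 50^128≡3, 50^256≡9.
Since 356 = 4 + 32 + 64 + 256 in binary, 50^356 ≡ 12·16·43·9 ≡ 38 (mod 71).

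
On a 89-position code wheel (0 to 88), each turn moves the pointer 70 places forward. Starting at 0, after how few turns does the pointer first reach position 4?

70⁻¹ ≡ 14 (mod 89) because 70·14 = 980 = 11·89 + 1.
Multiplying both sides by 14: x ≡ 14·4 = 56 ≡ 56 (mod 89).

56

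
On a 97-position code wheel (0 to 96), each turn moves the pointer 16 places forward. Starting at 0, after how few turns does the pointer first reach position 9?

16⁻¹ ≡ 91 (mod 97) because 16·91 = 1456 = 15·97 + 1.
So x ≡ 91·9 = 819 ≡ 43 (mod 97).

43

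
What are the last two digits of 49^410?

Square-and-reduce mod 100: 49^1≡49, 49^2≡1, 49^4≡1, 49^8≡1, 49^16≡1, 49^32≡1, 49^64≡1, 49^128≡1, 49^256≡1.
410 = 2 + 8 + 16 + 128 + 256, so 49^410 ≡ 1·1·1·1·1 ≡ 1 (mod 100).

01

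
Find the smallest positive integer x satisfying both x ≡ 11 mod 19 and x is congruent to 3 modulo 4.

11

Since 4·5 ≡ 1 (mod 19), take x = 3 + 4·((11−3)·5 mod 19) = 3 + 4·2 = 11.
Check: 11 mod 19 = 11, 11 mod 4 = 3.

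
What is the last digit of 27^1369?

7

The units digit of 27^n cycles with period 4: 7, 9, 3, 1, …
1369 mod 4 = 1, so the last digit matches 7^1 = 7.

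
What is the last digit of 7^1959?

3

Last digits of 7^n: 7, 9, 3, 1 (period 4).
1959 leaves remainder 3 on division by 4, so 7^1959 ends in 3.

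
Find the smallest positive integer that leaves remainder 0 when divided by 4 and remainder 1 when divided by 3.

4

Since 3·3 ≡ 1 (mod 4), take x = 1 + 3·((0−1)·3 mod 4) = 1 + 3·1 = 4.
Check: 4 mod 4 = 0, 4 mod 3 = 1.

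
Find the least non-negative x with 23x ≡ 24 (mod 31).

28

23⁻¹ ≡ 27 (mod 31) because 23·27 = 621 = 20·31 + 1.
Multiplying both sides by 27: x ≡ 27·24 = 648 ≡ 28 (mod 31).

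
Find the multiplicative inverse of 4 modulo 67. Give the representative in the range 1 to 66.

4·17 = 68 = 1·67 + 1, so 4⁻¹ ≡ 17 (mod 67).

17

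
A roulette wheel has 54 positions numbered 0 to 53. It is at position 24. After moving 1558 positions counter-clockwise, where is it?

Dividing 1558 by 54 gives quotient 28 and remainder 46.
(24 − 46) mod 54 = 32.

32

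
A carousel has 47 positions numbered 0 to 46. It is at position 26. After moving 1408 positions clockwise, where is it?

24

1408 = 29·47 + 45, so 1408 mod 47 = 45.
(26 + 45) mod 47 = 24.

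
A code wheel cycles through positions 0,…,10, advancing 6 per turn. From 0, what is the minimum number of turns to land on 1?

2

The inverse of 6 mod 11 is 2 (since 6·2 = 12 ≡ 1).
Multiplying both sides by 2: x ≡ 2·1 = 2 ≡ 2 (mod 11).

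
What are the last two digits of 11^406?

Successive squares of 11 mod 100: 11^1≡11, 11^2≡21, 11^4≡41, 11^8≡81, 11^16≡61, 11^32≡21, 11^64≡41, 11^128≡81, 11^256≡61.
406 = 2 + 4 + 16 + 128 + 256, so 11^406 ≡ 21·41·61·81·61 ≡ 61 (mod 100).

61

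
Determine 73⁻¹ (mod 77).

19

77 = 1·73 + 4
73 = 18·4 + 1
4 = 4·1 + 0
Back-substituting gives 73·19 ≡ 1 (mod 77).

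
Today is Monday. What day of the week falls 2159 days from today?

Dividing 2159 by 7 gives quotient 308 and remainder 3.
Monday + 3 days → Thursday.

Thursday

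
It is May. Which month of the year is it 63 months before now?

63 = 5·12 + 3, so 63 mod 12 = 3.
May − 3 months → February.

February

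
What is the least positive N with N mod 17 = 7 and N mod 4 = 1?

x ≡ 1 (mod 4) gives x ∈ {1, 5, 9, 13, 17, 21, 25, 29, …}.
The first of these with x mod 17 = 7 is 41.

41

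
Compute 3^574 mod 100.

Square-and-reduce mod 100: 3^1≡3, 3^2≡9, 3^4≡81, 3^8≡61, 3^16≡21, 3^32≡41, 3^64≡81, 3^128≡61, 3^256≡21, 3^512≡41.
Since 574 = 2 + 4 + 8 + 16 + 32 + 512 in binary, 3^574 ≡ 9·81·61·21·41·41 ≡ 69 (mod 100).

69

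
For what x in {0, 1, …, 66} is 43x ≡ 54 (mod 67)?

The inverse of 43 mod 67 is 53 (since 43·53 = 2279 ≡ 1).
Multiplying both sides by 53: x ≡ 53·54 = 2862 ≡ 48 (mod 67).
Check: 43·48 = 2064 = 30·67 + 54.

48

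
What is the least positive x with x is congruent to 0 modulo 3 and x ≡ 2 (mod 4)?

6

x ≡ 0 (mod 3) gives x ∈ {0, 3, 6}.
The first of these with x mod 4 = 2 is 6.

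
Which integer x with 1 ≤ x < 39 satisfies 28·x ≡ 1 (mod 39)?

7

28·7 = 196 = 5·39 + 1, so 28⁻¹ ≡ 7 (mod 39).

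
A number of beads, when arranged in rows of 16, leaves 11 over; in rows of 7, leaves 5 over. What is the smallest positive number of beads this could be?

75

x ≡ 5 (mod 7) gives x ∈ {5, 12, 19, 26, 33, 40, 47, 54, …}.
The first of these with x mod 16 = 11 is 75.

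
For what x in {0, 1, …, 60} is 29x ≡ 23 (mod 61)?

5

The inverse of 29 mod 61 is 40 (since 29·40 = 1160 ≡ 1).
Multiplying both sides by 40: x ≡ 40·23 = 920 ≡ 5 (mod 61).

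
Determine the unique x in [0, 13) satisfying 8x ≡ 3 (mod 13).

The inverse of 8 mod 13 is 5 (since 8·5 = 40 ≡ 1).
Multiplying both sides by 5: x ≡ 5·3 = 15 ≡ 2 (mod 13).
Check: 8·2 = 16 = 1·13 + 3.

2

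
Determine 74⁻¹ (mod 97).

59

97 = 1·74 + 23
74 = 3·23 + 5
23 = 4·5 + 3
5 = 1·3 + 2
3 = 1·2 + 1
2 = 2·1 + 0
Back-substituting gives 74·59 ≡ 1 (mod 97).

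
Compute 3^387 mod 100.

87

Successive squares of 3 mod 100: 3^1≡3, 3^2≡9, 3^4≡81, 3^8≡61, 3^16≡21, 3^32≡41, 3^64≡81, 3^128≡61, 3^256≡21.
387 = 1 + 2 + 128 + 256, so 3^387 ≡ 3·9·61·21 ≡ 87 (mod 100).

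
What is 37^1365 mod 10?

Last digits of 7^n: 7, 9, 3, 1 (period 4).
1365 leaves remainder 1 on division by 4, so 37^1365 ends in 7.

7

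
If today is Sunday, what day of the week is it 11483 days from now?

Wednesday

11483 = 1640·7 + 3, so 11483 mod 7 = 3.
Sunday + 3 days → Wednesday.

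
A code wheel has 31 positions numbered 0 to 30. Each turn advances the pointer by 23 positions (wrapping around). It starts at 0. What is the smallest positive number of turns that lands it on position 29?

8

The inverse of 23 mod 31 is 27 (since 23·27 = 621 ≡ 1).
So x ≡ 27·29 = 783 ≡ 8 (mod 31).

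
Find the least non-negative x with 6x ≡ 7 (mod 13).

12

6⁻¹ ≡ 11 (mod 13) because 6·11 = 66 = 5·13 + 1.
Multiplying both sides by 11: x ≡ 11·7 = 77 ≡ 12 (mod 13).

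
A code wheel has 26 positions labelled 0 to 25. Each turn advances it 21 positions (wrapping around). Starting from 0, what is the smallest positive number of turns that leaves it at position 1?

5

26 = 1·21 + 5
21 = 4·5 + 1
5 = 5·1 + 0
Back-substituting gives 21·5 ≡ 1 (mod 26).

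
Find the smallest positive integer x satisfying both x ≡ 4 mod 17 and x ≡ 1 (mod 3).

x ≡ 1 (mod 3) gives x ∈ {1, 4}.
The first of these with x mod 17 = 4 is 4.

4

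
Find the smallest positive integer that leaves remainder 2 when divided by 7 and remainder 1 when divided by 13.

79

x ≡ 2 (mod 7) gives x ∈ {2, 9, 16, 23, 30, 37, 44, 51, …}.
The first of these with x mod 13 = 1 is 79.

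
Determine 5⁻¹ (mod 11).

9

11 = 2·5 + 1
5 = 5·1 + 0
Back-substituting gives 5·9 ≡ 1 (mod 11).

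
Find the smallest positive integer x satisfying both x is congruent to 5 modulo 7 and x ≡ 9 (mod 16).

Since 16·4 ≡ 1 (mod 7), take x = 9 + 16·((5−9)·4 mod 7) = 9 + 16·5 = 89.
Check: 89 mod 7 = 5, 89 mod 16 = 9.

89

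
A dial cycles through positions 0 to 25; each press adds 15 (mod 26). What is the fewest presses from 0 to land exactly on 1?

7

26 = 1·15 + 11
15 = 1·11 + 4
11 = 2·4 + 3
4 = 1·3 + 1
3 = 3·1 + 0
Back-substituting gives 15·7 ≡ 1 (mod 26).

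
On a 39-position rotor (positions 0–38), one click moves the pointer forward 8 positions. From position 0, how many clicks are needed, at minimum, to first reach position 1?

39 = 4·8 + 7
8 = 1·7 + 1
7 = 7·1 + 0
Back-substituting gives 8·5 ≡ 1 (mod 39).

5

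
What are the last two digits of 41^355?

01

Square-and-reduce mod 100: 41^1≡41, 41^2≡81, 41^4≡61, 41^8≡21, 41^16≡41, 41^32≡81, 41^64≡61, 41^128≡21, 41^256≡41.
355 = 1 + 2 + 32 + 64 + 256, so 41^355 ≡ 41·81·81·61·41 ≡ 1 (mod 100).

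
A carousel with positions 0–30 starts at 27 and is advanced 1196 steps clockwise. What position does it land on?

14

Dividing 1196 by 31 gives quotient 38 and remainder 18.
(27 + 18) mod 31 = 14.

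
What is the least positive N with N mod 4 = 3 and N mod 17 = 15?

15

Since 17·1 ≡ 1 (mod 4), take x = 15 + 17·((3−15)·1 mod 4) = 15 + 17·0 = 15.
Check: 15 mod 4 = 3, 15 mod 17 = 15.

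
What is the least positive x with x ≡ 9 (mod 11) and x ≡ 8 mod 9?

x ≡ 8 (mod 9) gives x ∈ {8, 17, 26, 35, 44, 53}.
The first of these with x mod 11 = 9 is 53.

53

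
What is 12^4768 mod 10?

6

Last digits of 2^n: 2, 4, 8, 6 (period 4).
4768 mod 4 = 0, so the last digit matches 2^4 = 6.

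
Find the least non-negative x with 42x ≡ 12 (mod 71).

51

The inverse of 42 mod 71 is 22 (since 42·22 = 924 ≡ 1).
Multiplying both sides by 22: x ≡ 22·12 = 264 ≡ 51 (mod 71).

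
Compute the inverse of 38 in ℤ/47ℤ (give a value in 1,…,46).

38·26 = 988 = 21·47 + 1, so 38⁻¹ ≡ 26 (mod 47).

26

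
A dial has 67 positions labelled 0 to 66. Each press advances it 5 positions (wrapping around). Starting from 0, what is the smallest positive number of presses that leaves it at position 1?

5·27 = 135 = 2·67 + 1, so 5⁻¹ ≡ 27 (mod 67).

27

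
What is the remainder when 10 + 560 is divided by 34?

26

Dividing 560 by 34 gives quotient 16 and remainder 16.
(10 + 16) mod 34 = 26.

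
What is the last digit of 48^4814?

Last digits of 8^n: 8, 4, 2, 6 (period 4).
4814 mod 4 = 2, so the last digit matches 8^2 = 4.

4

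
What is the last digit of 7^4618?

9

The units digit of 7^n cycles with period 4: 7, 9, 3, 1, …
4618 leaves remainder 2 on division by 4, so 7^4618 ends in 9.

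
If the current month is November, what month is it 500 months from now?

July

500 − 41·12 = 8, so 500 ≡ 8 (mod 12).
November + 8 months → July.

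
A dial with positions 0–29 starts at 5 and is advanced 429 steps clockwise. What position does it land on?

14

429 − 14·30 = 9, so 429 ≡ 9 (mod 30).
(5 + 9) mod 30 = 14.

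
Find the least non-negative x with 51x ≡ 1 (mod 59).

51⁻¹ ≡ 22 (mod 59) because 51·22 = 1122 = 19·59 + 1.
Multiplying both sides by 22: x ≡ 22·1 = 22 ≡ 22 (mod 59).
Check: 51·22 = 1122 = 19·59 + 1.

22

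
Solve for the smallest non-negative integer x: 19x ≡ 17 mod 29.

19⁻¹ ≡ 26 (mod 29) because 19·26 = 494 = 17·29 + 1.
Multiplying both sides by 26: x ≡ 26·17 = 442 ≡ 7 (mod 29).

7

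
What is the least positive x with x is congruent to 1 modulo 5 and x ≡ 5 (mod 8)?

21

x ≡ 1 (mod 5) gives x ∈ {1, 6, 11, 16, 21}.
The first of these with x mod 8 = 5 is 21.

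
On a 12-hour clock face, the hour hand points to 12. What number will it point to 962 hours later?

2

962 − 80·12 = 2, so 962 ≡ 2 (mod 12).
12 + 2 → 2 on a 12-hour dial.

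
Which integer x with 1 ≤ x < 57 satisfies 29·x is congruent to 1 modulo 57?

57 = 1·29 + 28
29 = 1·28 + 1
28 = 28·1 + 0
Back-substituting gives 29·2 ≡ 1 (mod 57).

2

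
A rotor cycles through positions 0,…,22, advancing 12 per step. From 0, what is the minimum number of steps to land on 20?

12⁻¹ ≡ 2 (mod 23) because 12·2 = 24 = 1·23 + 1.
So x ≡ 2·20 = 40 ≡ 17 (mod 23).

17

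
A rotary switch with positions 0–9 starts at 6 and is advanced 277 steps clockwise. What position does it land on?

277 = 27·10 + 7, so 277 mod 10 = 7.
(6 + 7) mod 10 = 3.

3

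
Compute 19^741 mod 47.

45

Successive squares of 19 mod 47: 19^1≡19, 19^2≡32, 19^4≡37, 19^8≡6, 19^16≡36, 19^32≡27, 19^64≡24, 19^128≡12, 19^256≡3, 19^512≡9.
Since 741 = 1 + 4 + 32 + 64 + 128 + 512 in binary, 19^741 ≡ 19·37·27·24·12·9 ≡ 45 (mod 47).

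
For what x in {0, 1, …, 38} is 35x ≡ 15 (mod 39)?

The inverse of 35 mod 39 is 29 (since 35·29 = 1015 ≡ 1).
So x ≡ 29·15 = 435 ≡ 6 (mod 39).
Check: 35·6 = 210 = 5·39 + 15.

6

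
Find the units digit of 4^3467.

Powers of 4 mod 10 repeat with period 2: 4, 6.
3467 leaves remainder 1 on division by 2, so 4^3467 ends in 4.

4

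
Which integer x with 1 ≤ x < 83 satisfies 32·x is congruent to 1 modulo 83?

13

83 = 2·32 + 19
32 = 1·19 + 13
19 = 1·13 + 6
13 = 2·6 + 1
6 = 6·1 + 0
Back-substituting gives 32·13 ≡ 1 (mod 83).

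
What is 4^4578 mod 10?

Last digits of 4^n: 4, 6 (period 2).
4578 leaves remainder 0 on division by 2, so 4^4578 ends in 6.

6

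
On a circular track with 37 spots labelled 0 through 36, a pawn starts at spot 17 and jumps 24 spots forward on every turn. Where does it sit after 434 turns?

36

434·24 = 10416.
10416 = 281·37 + 19, so 10416 mod 37 = 19.
(17 + 19) mod 37 = 36.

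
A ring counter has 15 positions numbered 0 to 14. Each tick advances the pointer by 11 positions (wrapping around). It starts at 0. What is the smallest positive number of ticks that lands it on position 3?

The inverse of 11 mod 15 is 11 (since 11·11 = 121 ≡ 1).
Multiplying both sides by 11: x ≡ 11·3 = 33 ≡ 3 (mod 15).

3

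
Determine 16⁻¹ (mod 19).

6

16·6 = 96 = 5·19 + 1, so 16⁻¹ ≡ 6 (mod 19).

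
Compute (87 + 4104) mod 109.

Dividing 4104 by 109 gives quotient 37 and remainder 71.
(87 + 71) mod 109 = 49.

49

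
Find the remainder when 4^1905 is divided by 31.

1

Square-and-reduce mod 31: 4^1≡4, 4^2≡16, 4^4≡8, 4^8≡2, 4^16≡4, 4^32≡16, 4^64≡8, 4^128≡2, 4^256≡4, 4^512≡16, 4^1024≡8.
1905 = 1 + 16 + 32 + 64 + 256 + 512 + 1024, so 4^1905 ≡ 4·4·16·8·4·16·8 ≡ 1 (mod 31).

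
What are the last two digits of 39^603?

19

Successive squares of 39 mod 100: 39^1≡39, 39^2≡21, 39^4≡41, 39^8≡81, 39^16≡61, 39^32≡21, 39^64≡41, 39^128≡81, 39^256≡61, 39^512≡21.
603 = 1 + 2 + 8 + 16 + 64 + 512, so 39^603 ≡ 39·21·81·61·41·21 ≡ 19 (mod 100).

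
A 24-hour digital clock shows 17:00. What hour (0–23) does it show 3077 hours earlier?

12

3077 mod 24 = 5 (since 128·24 = 3072).
(17 − 5) mod 24 = 12.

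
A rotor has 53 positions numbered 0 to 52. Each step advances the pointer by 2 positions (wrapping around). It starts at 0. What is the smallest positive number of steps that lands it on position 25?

2⁻¹ ≡ 27 (mod 53) because 2·27 = 54 = 1·53 + 1.
Multiplying both sides by 27: x ≡ 27·25 = 675 ≡ 39 (mod 53).
Check: 2·39 = 78 = 1·53 + 25.

39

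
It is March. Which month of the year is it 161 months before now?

161 mod 12 = 5 (since 13·12 = 156).
March − 5 months → October.

October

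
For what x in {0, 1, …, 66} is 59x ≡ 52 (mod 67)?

27

The inverse of 59 mod 67 is 25 (since 59·25 = 1475 ≡ 1).
So x ≡ 25·52 = 1300 ≡ 27 (mod 67).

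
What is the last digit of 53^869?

Powers of 3 mod 10 repeat with period 4: 3, 9, 7, 1.
869 leaves remainder 1 on division by 4, so 53^869 ends in 3.

3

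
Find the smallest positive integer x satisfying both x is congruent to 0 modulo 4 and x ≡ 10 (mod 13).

36

x ≡ 0 (mod 4) gives x ∈ {0, 4, 8, 12, 16, 20, 24, 28, …}.
The first of these with x mod 13 = 10 is 36.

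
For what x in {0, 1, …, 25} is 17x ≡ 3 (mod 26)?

17

The inverse of 17 mod 26 is 23 (since 17·23 = 391 ≡ 1).
So x ≡ 23·3 = 69 ≡ 17 (mod 26).
Check: 17·17 = 289 = 11·26 + 3.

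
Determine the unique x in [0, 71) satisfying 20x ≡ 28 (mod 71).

44

The inverse of 20 mod 71 is 32 (since 20·32 = 640 ≡ 1).
So x ≡ 32·28 = 896 ≡ 44 (mod 71).
Check: 20·44 = 880 = 12·71 + 28.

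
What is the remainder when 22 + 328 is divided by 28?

14

328 mod 28 = 20 (since 11·28 = 308).
(22 + 20) mod 28 = 14.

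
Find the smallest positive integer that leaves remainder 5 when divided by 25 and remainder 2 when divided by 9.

155

x ≡ 2 (mod 9) gives x ∈ {2, 11, 20, 29, 38, 47, 56, 65, …}.
The first of these with x mod 25 = 5 is 155.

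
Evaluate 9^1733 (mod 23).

By repeated squaring mod 23: 9^1≡9, 9^2≡12, 9^4≡6, 9^8≡13, 9^16≡8, 9^32≡18, 9^64≡2, 9^128≡4, 9^256≡16, 9^512≡3, 9^1024≡9.
Since 1733 = 1 + 4 + 64 + 128 + 512 + 1024 in binary, 9^1733 ≡ 9·6·2·4·3·9 ≡ 3 (mod 23).

3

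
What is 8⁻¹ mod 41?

36

8·36 = 288 = 7·41 + 1, so 8⁻¹ ≡ 36 (mod 41).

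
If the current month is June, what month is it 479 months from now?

479 mod 12 = 11 (since 39·12 = 468).
June + 11 months → May.

May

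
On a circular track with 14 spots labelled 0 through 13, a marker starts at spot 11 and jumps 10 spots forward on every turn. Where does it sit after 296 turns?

296·10 = 2960.
2960 − 211·14 = 6, so 2960 ≡ 6 (mod 14).
(11 + 6) mod 14 = 3.

3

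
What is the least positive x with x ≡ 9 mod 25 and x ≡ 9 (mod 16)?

9

Since 16·11 ≡ 1 (mod 25), take x = 9 + 16·((9−9)·11 mod 25) = 9 + 16·0 = 9.
Check: 9 mod 25 = 9, 9 mod 16 = 9.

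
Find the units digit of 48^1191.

2

Last digits of 8^n: 8, 4, 2, 6 (period 4).
1191 mod 4 = 3, so the last digit matches 8^3 = 2.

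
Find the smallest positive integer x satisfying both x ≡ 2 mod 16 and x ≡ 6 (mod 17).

210

x ≡ 2 (mod 16) gives x ∈ {2, 18, 34, 50, 66, 82, 98, 114, …}.
The first of these with x mod 17 = 6 is 210.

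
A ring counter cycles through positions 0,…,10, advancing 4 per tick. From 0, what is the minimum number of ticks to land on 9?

5

The inverse of 4 mod 11 is 3 (since 4·3 = 12 ≡ 1).
So x ≡ 3·9 = 27 ≡ 5 (mod 11).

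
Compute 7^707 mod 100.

43

Square-and-reduce mod 100: 7^1≡7, 7^2≡49, 7^4≡1, 7^8≡1, 7^16≡1, 7^32≡1, 7^64≡1, 7^128≡1, 7^256≡1, 7^512≡1.
707 = 1 + 2 + 64 + 128 + 512, so 7^707 ≡ 7·49·1·1·1 ≡ 43 (mod 100).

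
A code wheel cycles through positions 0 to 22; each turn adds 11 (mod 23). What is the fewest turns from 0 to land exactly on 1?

11·21 = 231 = 10·23 + 1, so 11⁻¹ ≡ 21 (mod 23).

21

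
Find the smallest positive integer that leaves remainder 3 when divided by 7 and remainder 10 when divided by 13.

x ≡ 3 (mod 7) gives x ∈ {3, 10}.
The first of these with x mod 13 = 10 is 10.

10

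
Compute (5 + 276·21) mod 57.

276·21 = 5796.
5796 = 101·57 + 39, so 5796 mod 57 = 39.
(5 + 39) mod 57 = 44.

44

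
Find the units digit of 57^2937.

Powers of 7 mod 10 repeat with period 4: 7, 9, 3, 1.
2937 mod 4 = 1, so the last digit matches 7^1 = 7.

7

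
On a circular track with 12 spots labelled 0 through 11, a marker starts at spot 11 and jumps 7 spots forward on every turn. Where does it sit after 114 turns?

5

114·7 = 798.
798 − 66·12 = 6, so 798 ≡ 6 (mod 12).
(11 + 6) mod 12 = 5.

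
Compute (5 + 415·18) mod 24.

415·18 = 7470.
7470 − 311·24 = 6, so 7470 ≡ 6 (mod 24).
(5 + 6) mod 24 = 11.

11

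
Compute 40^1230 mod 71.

37

By repeated squaring mod 71: 40^1≡40, 40^2≡38, 40^4≡24, 40^8≡8, 40^16≡64, 40^32≡49, 40^64≡58, 40^128≡27, 40^256≡19, 40^512≡6, 40^1024≡36.
1230 = 2 + 4 + 8 + 64 + 128 + 1024, so 40^1230 ≡ 38·24·8·58·27·36 ≡ 37 (mod 71).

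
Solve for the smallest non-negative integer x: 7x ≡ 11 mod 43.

20

7⁻¹ ≡ 37 (mod 43) because 7·37 = 259 = 6·43 + 1.
Multiplying both sides by 37: x ≡ 37·11 = 407 ≡ 20 (mod 43).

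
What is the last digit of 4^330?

The units digit of 4^n cycles with period 2: 4, 6, …
330 leaves remainder 0 on division by 2, so 4^330 ends in 6.

6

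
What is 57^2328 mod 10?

1

Last digits of 7^n: 7, 9, 3, 1 (period 4).
2328 leaves remainder 0 on division by 4, so 57^2328 ends in 1.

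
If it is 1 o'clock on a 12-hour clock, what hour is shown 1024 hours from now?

5

1024 = 85·12 + 4, so 1024 mod 12 = 4.
1 + 4 → 5 on a 12-hour dial.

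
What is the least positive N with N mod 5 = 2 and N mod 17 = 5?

22

Since 17·3 ≡ 1 (mod 5), take x = 5 + 17·((2−5)·3 mod 5) = 5 + 17·1 = 22.
Check: 22 mod 5 = 2, 22 mod 17 = 5.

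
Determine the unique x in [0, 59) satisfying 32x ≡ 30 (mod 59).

32⁻¹ ≡ 24 (mod 59) because 32·24 = 768 = 13·59 + 1.
So x ≡ 24·30 = 720 ≡ 12 (mod 59).
Check: 32·12 = 384 = 6·59 + 30.

12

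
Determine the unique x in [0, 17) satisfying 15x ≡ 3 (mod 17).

7

15⁻¹ ≡ 8 (mod 17) because 15·8 = 120 = 7·17 + 1.
Multiplying both sides by 8: x ≡ 8·3 = 24 ≡ 7 (mod 17).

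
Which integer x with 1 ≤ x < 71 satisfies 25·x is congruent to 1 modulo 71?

25·54 = 1350 = 19·71 + 1, so 25⁻¹ ≡ 54 (mod 71).

54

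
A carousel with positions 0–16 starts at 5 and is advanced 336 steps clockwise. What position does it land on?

Dividing 336 by 17 gives quotient 19 and remainder 13.
(5 + 13) mod 17 = 1.

1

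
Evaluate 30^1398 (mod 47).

Square-and-reduce mod 47: 30^1≡30, 30^2≡7, 30^4≡2, 30^8≡4, 30^16≡16, 30^32≡21, 30^64≡18, 30^128≡42, 30^256≡25, 30^512≡14, 30^1024≡8.
Since 1398 = 2 + 4 + 16 + 32 + 64 + 256 + 1024 in binary, 30^1398 ≡ 7·2·16·21·18·25·8 ≡ 18 (mod 47).

18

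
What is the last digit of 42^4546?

4

Powers of 2 mod 10 repeat with period 4: 2, 4, 8, 6.
4546 mod 4 = 2, so the last digit matches 2^2 = 4.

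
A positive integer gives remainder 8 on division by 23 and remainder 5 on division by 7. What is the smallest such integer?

54

Since 7·10 ≡ 1 (mod 23), take x = 5 + 7·((8−5)·10 mod 23) = 5 + 7·7 = 54.
Check: 54 mod 23 = 8, 54 mod 7 = 5.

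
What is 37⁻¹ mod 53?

37·43 = 1591 = 30·53 + 1, so 37⁻¹ ≡ 43 (mod 53).

43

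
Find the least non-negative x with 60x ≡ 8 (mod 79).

37

60⁻¹ ≡ 54 (mod 79) because 60·54 = 3240 = 41·79 + 1.
Multiplying both sides by 54: x ≡ 54·8 = 432 ≡ 37 (mod 79).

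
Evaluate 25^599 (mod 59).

48

By repeated squaring mod 59: 25^1≡25, 25^2≡35, 25^4≡45, 25^8≡19, 25^16≡7, 25^32≡49, 25^64≡41, 25^128≡29, 25^256≡15, 25^512≡48.
Since 599 = 1 + 2 + 4 + 16 + 64 + 512 in binary, 25^599 ≡ 25·35·45·7·41·48 ≡ 48 (mod 59).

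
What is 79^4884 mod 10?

1

The units digit of 79^n cycles with period 2: 9, 1, …
4884 mod 2 = 0, so the last digit matches 9^2 = 1.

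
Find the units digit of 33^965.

Powers of 3 mod 10 repeat with period 4: 3, 9, 7, 1.
965 leaves remainder 1 on division by 4, so 33^965 ends in 3.

3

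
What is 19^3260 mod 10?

Last digits of 9^n: 9, 1 (period 2).
3260 leaves remainder 0 on division by 2, so 19^3260 ends in 1.

1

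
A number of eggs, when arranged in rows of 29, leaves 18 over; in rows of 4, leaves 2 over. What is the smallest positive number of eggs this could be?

18

Since 4·22 ≡ 1 (mod 29), take x = 2 + 4·((18−2)·22 mod 29) = 2 + 4·4 = 18.
Check: 18 mod 29 = 18, 18 mod 4 = 2.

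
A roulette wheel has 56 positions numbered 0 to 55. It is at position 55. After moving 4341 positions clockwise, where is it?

4341 = 77·56 + 29, so 4341 mod 56 = 29.
(55 + 29) mod 56 = 28.

28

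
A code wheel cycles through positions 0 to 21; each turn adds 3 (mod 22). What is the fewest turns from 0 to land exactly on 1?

3·15 = 45 = 2·22 + 1, so 3⁻¹ ≡ 15 (mod 22).

15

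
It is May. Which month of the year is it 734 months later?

July

Dividing 734 by 12 gives quotient 61 and remainder 2.
May + 2 months → July.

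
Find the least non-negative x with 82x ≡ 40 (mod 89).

7

The inverse of 82 mod 89 is 38 (since 82·38 = 3116 ≡ 1).
So x ≡ 38·40 = 1520 ≡ 7 (mod 89).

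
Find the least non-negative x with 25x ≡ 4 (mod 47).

25⁻¹ ≡ 32 (mod 47) because 25·32 = 800 = 17·47 + 1.
Multiplying both sides by 32: x ≡ 32·4 = 128 ≡ 34 (mod 47).

34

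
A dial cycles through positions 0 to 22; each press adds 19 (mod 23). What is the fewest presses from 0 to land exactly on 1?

17

19·17 = 323 = 14·23 + 1, so 19⁻¹ ≡ 17 (mod 23).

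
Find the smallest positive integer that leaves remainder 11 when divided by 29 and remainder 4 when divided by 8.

156

Since 8·11 ≡ 1 (mod 29), take x = 4 + 8·((11−4)·11 mod 29) = 4 + 8·19 = 156.
Check: 156 mod 29 = 11, 156 mod 8 = 4.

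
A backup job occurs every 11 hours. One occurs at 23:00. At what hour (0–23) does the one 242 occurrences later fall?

242·11 = 2662.
2662 = 110·24 + 22, so 2662 mod 24 = 22.
(23 + 22) mod 24 = 21.

21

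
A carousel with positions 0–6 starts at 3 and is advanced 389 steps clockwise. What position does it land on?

0

389 mod 7 = 4 (since 55·7 = 385).
(3 + 4) mod 7 = 0.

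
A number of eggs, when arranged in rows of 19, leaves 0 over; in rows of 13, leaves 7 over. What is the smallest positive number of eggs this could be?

228

Since 13·3 ≡ 1 (mod 19), take x = 7 + 13·((0−7)·3 mod 19) = 7 + 13·17 = 228.
Check: 228 mod 19 = 0, 228 mod 13 = 7.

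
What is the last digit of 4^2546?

6

The units digit of 4^n cycles with period 2: 4, 6, …
2546 mod 2 = 0, so the last digit matches 4^2 = 6.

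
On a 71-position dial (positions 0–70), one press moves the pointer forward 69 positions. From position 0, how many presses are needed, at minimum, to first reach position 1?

35

71 = 1·69 + 2
69 = 34·2 + 1
2 = 2·1 + 0
Back-substituting gives 69·35 ≡ 1 (mod 71).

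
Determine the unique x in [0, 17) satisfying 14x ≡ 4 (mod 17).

14⁻¹ ≡ 11 (mod 17) because 14·11 = 154 = 9·17 + 1.
Multiplying both sides by 11: x ≡ 11·4 = 44 ≡ 10 (mod 17).
Check: 14·10 = 140 = 8·17 + 4.

10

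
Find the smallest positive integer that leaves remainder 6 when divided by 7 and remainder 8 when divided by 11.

41

x ≡ 6 (mod 7) gives x ∈ {6, 13, 20, 27, 34, 41}.
The first of these with x mod 11 = 8 is 41.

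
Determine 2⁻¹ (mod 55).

28

2·28 = 56 = 1·55 + 1, so 2⁻¹ ≡ 28 (mod 55).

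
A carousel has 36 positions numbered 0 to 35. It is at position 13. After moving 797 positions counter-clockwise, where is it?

797 mod 36 = 5 (since 22·36 = 792).
(13 − 5) mod 36 = 8.

8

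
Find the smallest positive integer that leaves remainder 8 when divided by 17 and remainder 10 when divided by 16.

42

Since 16·16 ≡ 1 (mod 17), take x = 10 + 16·((8−10)·16 mod 17) = 10 + 16·2 = 42.
Check: 42 mod 17 = 8, 42 mod 16 = 10.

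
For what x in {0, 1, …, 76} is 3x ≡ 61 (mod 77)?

46

The inverse of 3 mod 77 is 26 (since 3·26 = 78 ≡ 1).
So x ≡ 26·61 = 1586 ≡ 46 (mod 77).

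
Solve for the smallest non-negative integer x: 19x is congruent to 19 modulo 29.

1

The inverse of 19 mod 29 is 26 (since 19·26 = 494 ≡ 1).
Multiplying both sides by 26: x ≡ 26·19 = 494 ≡ 1 (mod 29).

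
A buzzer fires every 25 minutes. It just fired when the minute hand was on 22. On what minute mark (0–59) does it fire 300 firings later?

300·25 = 7500.
7500 = 125·60 + 0, so 7500 mod 60 = 0.
(22 + 0) mod 60 = 22.

22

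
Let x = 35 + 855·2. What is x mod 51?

855·2 = 1710.
1710 mod 51 = 27 (since 33·51 = 1683).
(35 + 27) mod 51 = 11.

11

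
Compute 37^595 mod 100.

Square-and-reduce mod 100: 37^1≡37, 37^2≡69, 37^4≡61, 37^8≡21, 37^16≡41, 37^32≡81, 37^64≡61, 37^128≡21, 37^256≡41, 37^512≡81.
Since 595 = 1 + 2 + 16 + 64 + 512 in binary, 37^595 ≡ 37·69·41·61·81 ≡ 93 (mod 100).

93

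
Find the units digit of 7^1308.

The units digit of 7^n cycles with period 4: 7, 9, 3, 1, …
1308 mod 4 = 0, so the last digit matches 7^4 = 1.

1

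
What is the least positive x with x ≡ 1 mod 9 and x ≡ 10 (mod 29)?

x ≡ 1 (mod 9) gives x ∈ {1, 10}.
The first of these with x mod 29 = 10 is 10.

10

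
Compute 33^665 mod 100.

By repeated squaring mod 100: 33^1≡33, 33^2≡89, 33^4≡21, 33^8≡41, 33^16≡81, 33^32≡61, 33^64≡21, 33^128≡41, 33^256≡81, 33^512≡61.
Since 665 = 1 + 8 + 16 + 128 + 512 in binary, 33^665 ≡ 33·41·81·41·61 ≡ 93 (mod 100).

93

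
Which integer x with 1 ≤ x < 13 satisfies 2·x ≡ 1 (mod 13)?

7

2·7 = 14 = 1·13 + 1, so 2⁻¹ ≡ 7 (mod 13).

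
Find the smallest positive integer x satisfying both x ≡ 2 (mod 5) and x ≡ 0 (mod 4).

12

Since 4·4 ≡ 1 (mod 5), take x = 0 + 4·((2−0)·4 mod 5) = 0 + 4·3 = 12.
Check: 12 mod 5 = 2, 12 mod 4 = 0.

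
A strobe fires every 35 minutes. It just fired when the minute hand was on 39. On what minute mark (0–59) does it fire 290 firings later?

49

290·35 = 10150.
10150 = 169·60 + 10, so 10150 mod 60 = 10.
(39 + 10) mod 60 = 49.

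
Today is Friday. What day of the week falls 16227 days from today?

Saturday

16227 = 2318·7 + 1, so 16227 mod 7 = 1.
Friday + 1 day → Saturday.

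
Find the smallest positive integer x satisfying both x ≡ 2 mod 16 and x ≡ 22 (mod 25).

Since 25·9 ≡ 1 (mod 16), take x = 22 + 25·((2−22)·9 mod 16) = 22 + 25·12 = 322.
Check: 322 mod 16 = 2, 322 mod 25 = 22.

322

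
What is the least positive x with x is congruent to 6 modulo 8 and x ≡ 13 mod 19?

Since 19·3 ≡ 1 (mod 8), take x = 13 + 19·((6−13)·3 mod 8) = 13 + 19·3 = 70.
Check: 70 mod 8 = 6, 70 mod 19 = 13.

70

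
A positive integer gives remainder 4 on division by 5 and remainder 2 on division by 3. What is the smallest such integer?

x ≡ 2 (mod 3) gives x ∈ {2, 5, 8, 11, 14}.
The first of these with x mod 5 = 4 is 14.

14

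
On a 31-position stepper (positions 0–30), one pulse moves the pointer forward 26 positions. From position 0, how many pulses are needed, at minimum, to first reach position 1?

31 = 1·26 + 5
26 = 5·5 + 1
5 = 5·1 + 0
Back-substituting gives 26·6 ≡ 1 (mod 31).

6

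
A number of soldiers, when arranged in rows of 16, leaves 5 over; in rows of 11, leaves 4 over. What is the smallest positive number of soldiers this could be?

37

Since 11·3 ≡ 1 (mod 16), take x = 4 + 11·((5−4)·3 mod 16) = 4 + 11·3 = 37.
Check: 37 mod 16 = 5, 37 mod 11 = 4.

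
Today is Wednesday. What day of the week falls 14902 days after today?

Tuesday

14902 = 2128·7 + 6, so 14902 mod 7 = 6.
Wednesday + 6 days → Tuesday.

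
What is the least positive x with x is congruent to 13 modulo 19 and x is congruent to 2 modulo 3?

32

x ≡ 2 (mod 3) gives x ∈ {2, 5, 8, 11, 14, 17, 20, 23, …}.
The first of these with x mod 19 = 13 is 32.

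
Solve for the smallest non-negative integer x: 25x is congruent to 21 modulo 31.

12

The inverse of 25 mod 31 is 5 (since 25·5 = 125 ≡ 1).
Multiplying both sides by 5: x ≡ 5·21 = 105 ≡ 12 (mod 31).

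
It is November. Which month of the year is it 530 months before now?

530 − 44·12 = 2, so 530 ≡ 2 (mod 12).
November − 2 months → September.

September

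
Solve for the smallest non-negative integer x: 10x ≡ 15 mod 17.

10

The inverse of 10 mod 17 is 12 (since 10·12 = 120 ≡ 1).
So x ≡ 12·15 = 180 ≡ 10 (mod 17).
Check: 10·10 = 100 = 5·17 + 15.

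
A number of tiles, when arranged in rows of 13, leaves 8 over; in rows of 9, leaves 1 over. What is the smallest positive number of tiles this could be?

Since 9·3 ≡ 1 (mod 13), take x = 1 + 9·((8−1)·3 mod 13) = 1 + 9·8 = 73.
Check: 73 mod 13 = 8, 73 mod 9 = 1.

73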